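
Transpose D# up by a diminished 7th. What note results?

A seventh above D lands on the letter C.
A diminished seventh spans 9 semitones, so D# moves to pitch class 0. On the letter C that is C.

C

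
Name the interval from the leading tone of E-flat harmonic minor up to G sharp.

augmented fourth

The leading tone of Eb harmonic minor is D.
D up to G#: letters D→G make it a fourth; 6 semitones makes it augmented.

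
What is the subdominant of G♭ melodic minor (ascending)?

Degree 4 takes the letter 3 steps above G, which is C.
In melodic minor (ascending), degree 4 sits 5 semitones above the tonic. Gb + 5 semitones is pitch class 11, spelled on C as Cb.

Cb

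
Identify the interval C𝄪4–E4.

diminished third

The letter names run C→E, a span of 2 letter steps, so the interval is some kind of third.
C## to E is 2 semitones. A major third is 4, so 2 makes it diminished.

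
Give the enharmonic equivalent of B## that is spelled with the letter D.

Db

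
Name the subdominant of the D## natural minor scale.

G##

Degree 4 takes the letter 3 steps above D, which is G.
In natural minor, degree 4 sits 5 semitones above the tonic. D## + 5 semitones is pitch class 9, spelled on G as G##.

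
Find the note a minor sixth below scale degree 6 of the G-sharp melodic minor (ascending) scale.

Scale degree 6 of G# melodic minor (ascending) is E#.
A minor sixth (8 semitones) below E# lands on the letter G, giving G##.

G##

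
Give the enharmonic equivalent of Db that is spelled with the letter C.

C#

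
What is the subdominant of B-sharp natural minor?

The B# natural minor scale runs B# C## D# E# F## G# A#.
Degree 4 is E#.

E#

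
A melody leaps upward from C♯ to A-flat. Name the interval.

diminished sixth

The letter names run C→A, a span of 5 letter steps, so the interval is some kind of sixth.
C# to Ab is 7 semitones. A major sixth is 9, so 7 makes it diminished.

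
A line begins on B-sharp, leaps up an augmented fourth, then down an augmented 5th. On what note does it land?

An augmented fourth up from B# is E## (letter E, 6 semitones up).
An augmented fifth down from E## is A# (letter A, 8 semitones down).

A#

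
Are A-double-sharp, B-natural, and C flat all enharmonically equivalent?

Yes

A## is pitch class 11; B is pitch class 11; Cb is pitch class 11.
All spellings map to pitch class 11, so they are enharmonically equivalent.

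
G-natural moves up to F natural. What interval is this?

The letter names run G→F, a span of 6 letter steps, so the interval is some kind of seventh.
G to F is 10 semitones. A major seventh is 11, so 10 makes it minor.

minor seventh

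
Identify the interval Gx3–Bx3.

The letter names run G→B, a span of 2 letter steps, so the interval is some kind of third.
G## to B## is 4 semitones. A major third is 4, so 4 makes it major.

major third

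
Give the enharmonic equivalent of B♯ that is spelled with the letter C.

C

B# is pitch class 0. The letter C alone is pitch class 0.
Pitch class 0 on C needs no accidental: C.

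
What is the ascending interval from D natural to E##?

The letter names run D→E, a span of 1 letter step, so the interval is some kind of second.
D to E## is 4 semitones. A major second is 2, so 4 makes it doubly augmented.

doubly augmented second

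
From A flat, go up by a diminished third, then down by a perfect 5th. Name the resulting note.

Fbb

A diminished third up from Ab is Cbb (letter C, 2 semitones up).
A perfect fifth down from Cbb is Fbb (letter F, 7 semitones down).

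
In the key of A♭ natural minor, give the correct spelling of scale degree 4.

Degree 4 takes the letter 3 steps above A, which is D.
In natural minor, degree 4 sits 5 semitones above the tonic. Ab + 5 semitones is pitch class 1, spelled on D as Db.

Db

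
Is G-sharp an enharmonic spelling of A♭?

G# is pitch class 8; Ab is pitch class 8.
All spellings map to pitch class 8, so they are enharmonically equivalent.

Yes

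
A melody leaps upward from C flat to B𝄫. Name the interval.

minor seventh

Counting letters C–D–E–F–G–A–B gives a seventh.
Cb→Bbb = 10 semitones, 1 narrower than the major seventh (11), so minor.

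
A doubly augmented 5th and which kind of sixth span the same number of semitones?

A doubly augmented fifth spans 9 semitones.
A sixth spanning 9 semitones is major (the major sixth is 9).

major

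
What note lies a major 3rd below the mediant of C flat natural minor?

The mediant of Cb natural minor is Ebb.
A major third (4 semitones) below Ebb lands on the letter C, giving Cbb.

Cbb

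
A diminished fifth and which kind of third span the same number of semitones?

doubly augmented

A diminished fifth spans 6 semitones.
A third spanning 6 semitones is doubly augmented (the major third is 4).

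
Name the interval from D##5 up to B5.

diminished sixth

The letter names run D→B, a span of 5 letter steps, so the interval is some kind of sixth.
D## to B is 7 semitones. A major sixth is 9, so 7 makes it diminished.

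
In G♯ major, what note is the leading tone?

F##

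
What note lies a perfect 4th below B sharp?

B down a perfect fourth is F#, so the target letter is F.
From B#, a perfect fourth is 5 semitones down: F##.

F##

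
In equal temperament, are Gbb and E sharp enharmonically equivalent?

Yes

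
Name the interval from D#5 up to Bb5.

diminished sixth

The letter names run D→B, a span of 5 letter steps, so the interval is some kind of sixth.
D# to Bb is 7 semitones. A major sixth is 9, so 7 makes it diminished.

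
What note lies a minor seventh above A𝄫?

A up a major seventh is G#, so the target letter is G.
From Abb, a minor seventh is 10 semitones up: Gbb.

Gbb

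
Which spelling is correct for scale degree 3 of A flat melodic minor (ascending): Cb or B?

Cb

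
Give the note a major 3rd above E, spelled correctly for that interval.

G#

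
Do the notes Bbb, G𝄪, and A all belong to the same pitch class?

Yes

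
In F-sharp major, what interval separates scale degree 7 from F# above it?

Scale degree 7 of F# major is E#.
E# up to F#: letters E→F make it a second; 1 semitone makes it minor.

minor second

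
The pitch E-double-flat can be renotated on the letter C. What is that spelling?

Plain C sits 2 semitones below Ebb, so on the letter C the same pitch needs a double sharp: C##.

C##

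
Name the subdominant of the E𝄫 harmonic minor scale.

The Ebb harmonic minor scale runs Ebb Fb Gbb Abb Bbb Cbb Db.
Degree 4 is Abb.

Abb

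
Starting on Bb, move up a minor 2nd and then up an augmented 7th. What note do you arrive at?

B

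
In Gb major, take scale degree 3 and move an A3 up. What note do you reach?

Scale degree 3 of Gb major is Bb.
An augmented third (5 semitones) above Bb lands on the letter D, giving D#.

D#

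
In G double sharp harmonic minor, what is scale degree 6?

E#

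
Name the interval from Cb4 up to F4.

augmented fourth

Counting letters C–D–E–F gives a fourth.
Cb→F = 6 semitones, 1 wider than the perfect fourth (5), so augmented.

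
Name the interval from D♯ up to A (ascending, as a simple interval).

The letter names run D→A, a span of 4 letter steps, so the interval is some kind of fifth.
D# to A is 6 semitones. A perfect fifth is 7, so 6 makes it diminished.

diminished fifth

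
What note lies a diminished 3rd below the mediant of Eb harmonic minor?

E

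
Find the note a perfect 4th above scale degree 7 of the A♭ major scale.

Scale degree 7 of Ab major is G.
A perfect fourth (5 semitones) above G lands on the letter C, giving C.

C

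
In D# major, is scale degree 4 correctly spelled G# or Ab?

G#

Each scale degree takes a distinct letter name. Degree 4 of a scale on D must use the letter G.
G# and Ab are enharmonically the same pitch, but only G# uses the letter G, so it is the correct spelling here.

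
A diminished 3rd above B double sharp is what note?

A third above B lands on the letter D.
A diminished third spans 2 semitones, so B## moves to pitch class 3. On the letter D that is D#.

D#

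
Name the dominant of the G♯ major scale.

The G# major scale runs G# A# B# C# D# E# F##.
Degree 5 is D#.

D#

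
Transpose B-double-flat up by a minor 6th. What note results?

A sixth above B lands on the letter G.
A minor sixth spans 8 semitones, so Bbb moves to pitch class 5. On the letter G that is Gbb.

Gbb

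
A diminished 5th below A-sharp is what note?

D##

A fifth below A lands on the letter D.
A diminished fifth spans 6 semitones, so A# moves to pitch class 4. On the letter D that is D##.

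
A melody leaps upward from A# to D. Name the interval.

Counting letters A–B–C–D gives a fourth.
A#→D = 4 semitones, 1 narrower than the perfect fourth (5), so diminished.

diminished fourth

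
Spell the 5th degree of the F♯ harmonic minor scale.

Degree 5 takes the letter 4 steps above F, which is C.
In harmonic minor, degree 5 sits 7 semitones above the tonic. F# + 7 semitones is pitch class 1, spelled on C as C#.

C#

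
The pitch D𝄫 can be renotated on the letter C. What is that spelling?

Plain C sits at the same pitch as Dbb, so on the letter C the same pitch needs a natural: C.

C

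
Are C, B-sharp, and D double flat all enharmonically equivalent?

Yes

C is pitch class 0; B# is pitch class 0; Dbb is pitch class 0.
All spellings map to pitch class 0, so they are enharmonically equivalent.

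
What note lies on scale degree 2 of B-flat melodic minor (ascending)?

C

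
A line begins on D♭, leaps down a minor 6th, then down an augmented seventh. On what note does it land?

Gbb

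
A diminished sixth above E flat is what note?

E up a major sixth is C#, so the target letter is C.
From Eb, a diminished sixth is 7 semitones up: Cbb.

Cbb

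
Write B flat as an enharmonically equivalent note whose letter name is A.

A#

Plain A sits 1 semitone below Bb, so on the letter A the same pitch needs a sharp: A#.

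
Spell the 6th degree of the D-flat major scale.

Degree 6 takes the letter 5 steps above D, which is B.
In major, degree 6 sits 9 semitones above the tonic. Db + 9 semitones is pitch class 10, spelled on B as Bb.

Bb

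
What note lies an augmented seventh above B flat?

A#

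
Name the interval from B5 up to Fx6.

augmented fifth

Counting letters B–C–D–E–F gives a fifth.
B→F## = 8 semitones, 1 wider than the perfect fifth (7), so augmented.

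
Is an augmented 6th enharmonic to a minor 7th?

Yes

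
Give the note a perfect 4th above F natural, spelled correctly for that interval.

F up a perfect fourth is Bb, so the target letter is B.
From F, a perfect fourth is 5 semitones up: Bb.

Bb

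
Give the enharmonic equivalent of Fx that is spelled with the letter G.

Plain G sits at the same pitch as F##, so on the letter G the same pitch needs a natural: G.

G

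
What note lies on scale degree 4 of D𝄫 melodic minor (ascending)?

Gbb

The Dbb melodic minor (ascending) scale runs Dbb Ebb Fbb Gbb Abb Bbb Cb.
Degree 4 is Gbb.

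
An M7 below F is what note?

A seventh below F lands on the letter G.
A major seventh spans 11 semitones, so F moves to pitch class 6. On the letter G that is Gb.

Gb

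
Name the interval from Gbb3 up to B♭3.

augmented third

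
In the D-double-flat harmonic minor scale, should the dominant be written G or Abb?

Each scale degree takes a distinct letter name. Degree 5 of a scale on D must use the letter A.
Abb and G are enharmonically the same pitch, but only Abb uses the letter A, so it is the correct spelling here.

Abb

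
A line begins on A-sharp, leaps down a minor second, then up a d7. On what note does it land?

F#

A minor second down from A# is G## (letter G, 1 semitone down).
A diminished seventh up from G## is F# (letter F, 9 semitones up).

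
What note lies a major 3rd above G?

G up a major third is B, so the target letter is B.
From G, a major third is 4 semitones up: B.

B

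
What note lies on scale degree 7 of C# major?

B#

The C# major scale runs C# D# E# F# G# A# B#.
Degree 7 is B#.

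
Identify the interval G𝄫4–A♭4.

Counting letters G–A gives a second.
Gbb→Ab = 3 semitones, 1 wider than the major second (2), so augmented.

augmented second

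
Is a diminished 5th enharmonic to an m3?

A diminished fifth spans 6 semitones; a minor third spans 3.
The spans differ, so they are not enharmonic equivalents.

No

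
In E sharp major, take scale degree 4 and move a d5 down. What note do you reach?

D##

Scale degree 4 of E# major is A#.
A diminished fifth (6 semitones) below A# lands on the letter D, giving D##.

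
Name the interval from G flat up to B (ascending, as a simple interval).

Counting letters G–A–B gives a third.
Gb→B = 5 semitones, 1 wider than the major third (4), so augmented.

augmented third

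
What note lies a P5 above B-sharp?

F##

A fifth above B lands on the letter F.
A perfect fifth spans 7 semitones, so B# moves to pitch class 7. On the letter F that is F##.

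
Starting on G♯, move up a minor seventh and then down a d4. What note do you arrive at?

C##

A minor seventh up from G# is F# (letter F, 10 semitones up).
A diminished fourth down from F# is C## (letter C, 4 semitones down).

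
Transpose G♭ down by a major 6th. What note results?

Bbb

A sixth below G lands on the letter B.
A major sixth spans 9 semitones, so Gb moves to pitch class 9. On the letter B that is Bbb.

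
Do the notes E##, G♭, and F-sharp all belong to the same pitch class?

E## is pitch class 6; Gb is pitch class 6; F# is pitch class 6.
All spellings map to pitch class 6, so they are enharmonically equivalent.

Yes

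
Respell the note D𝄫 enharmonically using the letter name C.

Dbb is pitch class 0. The letter C alone is pitch class 0.
Pitch class 0 on C needs no accidental: C.

C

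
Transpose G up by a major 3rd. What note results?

A third above G lands on the letter B.
A major third spans 4 semitones, so G moves to pitch class 11. On the letter B that is B.

B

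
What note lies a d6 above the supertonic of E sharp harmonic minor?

The supertonic of E# harmonic minor is F##.
A diminished sixth (7 semitones) above F## lands on the letter D, giving D.

D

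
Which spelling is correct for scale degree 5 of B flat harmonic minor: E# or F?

Each scale degree takes a distinct letter name. Degree 5 of a scale on B must use the letter F.
F and E# are enharmonically the same pitch, but only F uses the letter F, so it is the correct spelling here.

F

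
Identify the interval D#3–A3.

diminished fifth

Counting letters D–E–F–G–A gives a fifth.
D#→A = 6 semitones, 1 narrower than the perfect fifth (7), so diminished.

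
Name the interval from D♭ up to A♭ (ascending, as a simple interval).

perfect fifth

Counting letters D–E–F–G–A gives a fifth.
Db→Ab = 7 semitones, exactly the perfect fifth.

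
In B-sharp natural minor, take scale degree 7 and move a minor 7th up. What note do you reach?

G#

Scale degree 7 of B# natural minor is A#.
A minor seventh (10 semitones) above A# lands on the letter G, giving G#.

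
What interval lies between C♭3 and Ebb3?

Counting letters C–D–E gives a third.
Cb→Ebb = 3 semitones, 1 narrower than the major third (4), so minor.

minor third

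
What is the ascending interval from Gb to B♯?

Counting letters G–A–B gives a third.
Gb→B# = 6 semitones, 2 wider than the major third (4), so doubly augmented.

doubly augmented third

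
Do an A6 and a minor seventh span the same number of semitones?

An augmented sixth spans 10 semitones; a minor seventh spans 10.
They are enharmonically equivalent.

Yes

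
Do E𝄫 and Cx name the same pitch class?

Yes

Ebb = pitch class 2 and C## = pitch class 2 — the same pitch class, so they are enharmonic equivalents.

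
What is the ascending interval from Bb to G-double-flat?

diminished sixth

The letter names run B→G, a span of 5 letter steps, so the interval is some kind of sixth.
Bb to Gbb is 7 semitones. A major sixth is 9, so 7 makes it diminished.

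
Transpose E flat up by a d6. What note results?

A sixth above E lands on the letter C.
A diminished sixth spans 7 semitones, so Eb moves to pitch class 10. On the letter C that is Cbb.

Cbb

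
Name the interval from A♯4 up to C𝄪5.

major third

The letter names run A→C, a span of 2 letter steps, so the interval is some kind of third.
A# to C## is 4 semitones. A major third is 4, so 4 makes it major.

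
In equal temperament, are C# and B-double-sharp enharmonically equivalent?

C# = pitch class 1 and B## = pitch class 1 — the same pitch class, so they are enharmonic equivalents.

Yes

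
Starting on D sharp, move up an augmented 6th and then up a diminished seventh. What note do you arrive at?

A#

An augmented sixth up from D# is B## (letter B, 10 semitones up).
A diminished seventh up from B## is A# (letter A, 9 semitones up).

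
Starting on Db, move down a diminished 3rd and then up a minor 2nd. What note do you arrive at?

C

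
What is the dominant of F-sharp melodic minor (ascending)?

The F# melodic minor (ascending) scale runs F# G# A B C# D# E#.
Degree 5 is C#.

C#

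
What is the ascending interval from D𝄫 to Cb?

major seventh

The letter names run D→C, a span of 6 letter steps, so the interval is some kind of seventh.
Dbb to Cb is 11 semitones. A major seventh is 11, so 11 makes it major.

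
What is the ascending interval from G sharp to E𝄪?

augmented sixth

Counting letters G–A–B–C–D–E gives a sixth.
G#→E## = 10 semitones, 1 wider than the major sixth (9), so augmented.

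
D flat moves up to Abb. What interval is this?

diminished fifth

The letter names run D→A, a span of 4 letter steps, so the interval is some kind of fifth.
Db to Abb is 6 semitones. A perfect fifth is 7, so 6 makes it diminished.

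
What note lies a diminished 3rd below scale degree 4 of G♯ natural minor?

A##

Scale degree 4 of G# natural minor is C#.
A diminished third (2 semitones) below C# lands on the letter A, giving A##.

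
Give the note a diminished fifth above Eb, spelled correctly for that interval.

A fifth above E lands on the letter B.
A diminished fifth spans 6 semitones, so Eb moves to pitch class 9. On the letter B that is Bbb.

Bbb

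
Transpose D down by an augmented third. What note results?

Bbb

D down a major third is Bb, so the target letter is B.
From D, an augmented third is 5 semitones down: Bbb.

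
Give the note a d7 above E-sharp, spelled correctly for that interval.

D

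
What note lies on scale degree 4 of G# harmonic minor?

C#

The G# harmonic minor scale runs G# A# B C# D# E F##.
Degree 4 is C#.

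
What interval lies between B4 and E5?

The letter names run B→E, a span of 3 letter steps, so the interval is some kind of fourth.
B to E is 5 semitones. A perfect fourth is 5, so 5 makes it perfect.

perfect fourth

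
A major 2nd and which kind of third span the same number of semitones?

A major second spans 2 semitones.
A third spanning 2 semitones is diminished (the major third is 4).

diminished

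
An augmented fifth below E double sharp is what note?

E down a perfect fifth is A, so the target letter is A.
From E##, an augmented fifth is 8 semitones down: A#.

A#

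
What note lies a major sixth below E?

A sixth below E lands on the letter G.
A major sixth spans 9 semitones, so E moves to pitch class 7. On the letter G that is G.

G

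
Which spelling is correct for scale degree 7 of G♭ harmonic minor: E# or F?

F

Each scale degree takes a distinct letter name. Degree 7 of a scale on G must use the letter F.
F and E# are enharmonically the same pitch, but only F uses the letter F, so it is the correct spelling here.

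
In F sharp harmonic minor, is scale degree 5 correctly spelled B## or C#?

C#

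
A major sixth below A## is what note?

A sixth below A lands on the letter C.
A major sixth spans 9 semitones, so A## moves to pitch class 2. On the letter C that is C##.

C##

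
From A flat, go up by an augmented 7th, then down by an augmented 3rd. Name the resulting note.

Eb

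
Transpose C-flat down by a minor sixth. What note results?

Eb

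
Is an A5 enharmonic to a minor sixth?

An augmented fifth spans 8 semitones; a minor sixth spans 8.
They are enharmonically equivalent.

Yes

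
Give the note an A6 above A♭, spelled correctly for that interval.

A sixth above A lands on the letter F.
An augmented sixth spans 10 semitones, so Ab moves to pitch class 6. On the letter F that is F#.

F#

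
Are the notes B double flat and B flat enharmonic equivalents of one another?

No

Bbb is pitch class 9; Bb is pitch class 10.
The pitch classes differ (9 vs. 10), so they are not enharmonic equivalents.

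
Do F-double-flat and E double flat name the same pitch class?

Two spellings are enharmonically equivalent only if they share a pitch class.
Here Fbb → 3, Ebb → 2; 2 ≠ 3, so they are not.

No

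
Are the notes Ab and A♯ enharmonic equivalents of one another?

Two spellings are enharmonically equivalent only if they share a pitch class.
Here Ab → 8, A# → 10; 8 ≠ 10, so they are not.

No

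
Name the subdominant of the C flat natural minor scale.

Fb

Degree 4 takes the letter 3 steps above C, which is F.
In natural minor, degree 4 sits 5 semitones above the tonic. Cb + 5 semitones is pitch class 4, spelled on F as Fb.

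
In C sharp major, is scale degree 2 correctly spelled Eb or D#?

D#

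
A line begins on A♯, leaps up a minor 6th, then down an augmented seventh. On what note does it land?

A minor sixth up from A# is F# (letter F, 8 semitones up).
An augmented seventh down from F# is Gb (letter G, 12 semitones down).

Gb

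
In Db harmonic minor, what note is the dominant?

Ab

Degree 5 takes the letter 4 steps above D, which is A.
In harmonic minor, degree 5 sits 7 semitones above the tonic. Db + 7 semitones is pitch class 8, spelled on A as Ab.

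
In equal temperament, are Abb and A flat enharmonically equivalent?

Abb is pitch class 7; Ab is pitch class 8.
The pitch classes differ (7 vs. 8), so they are not enharmonic equivalents.

No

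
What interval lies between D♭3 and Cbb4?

diminished seventh

Counting letters D–E–F–G–A–B–C gives a seventh.
Db→Cbb = 9 semitones, 2 narrower than the major seventh (11), so diminished.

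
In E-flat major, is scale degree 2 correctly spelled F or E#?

F

Each scale degree takes a distinct letter name. Degree 2 of a scale on E must use the letter F.
F and E# are enharmonically the same pitch, but only F uses the letter F, so it is the correct spelling here.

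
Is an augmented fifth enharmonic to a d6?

No

An augmented fifth spans 8 semitones; a diminished sixth spans 7.
The spans differ, so they are not enharmonic equivalents.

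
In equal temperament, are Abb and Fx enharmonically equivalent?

Yes

Abb is pitch class 7; F## is pitch class 7.
All spellings map to pitch class 7, so they are enharmonically equivalent.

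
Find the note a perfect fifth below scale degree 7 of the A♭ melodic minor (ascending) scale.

Scale degree 7 of Ab melodic minor (ascending) is G.
A perfect fifth (7 semitones) below G lands on the letter C, giving C.

C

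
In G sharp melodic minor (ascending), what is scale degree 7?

F##

The G# melodic minor (ascending) scale runs G# A# B C# D# E# F##.
Degree 7 is F##.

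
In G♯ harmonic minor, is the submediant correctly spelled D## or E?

Each scale degree takes a distinct letter name. Degree 6 of a scale on G must use the letter E.
E and D## are enharmonically the same pitch, but only E uses the letter E, so it is the correct spelling here.

E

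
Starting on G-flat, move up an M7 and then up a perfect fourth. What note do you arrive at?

A major seventh up from Gb is F (letter F, 11 semitones up).
A perfect fourth up from F is Bb (letter B, 5 semitones up).

Bb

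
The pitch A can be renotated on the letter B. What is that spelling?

Bbb

A is pitch class 9. The letter B alone is pitch class 11.
To reach pitch class 9 from B requires an offset of -2 semitones, i.e. double flat: Bbb.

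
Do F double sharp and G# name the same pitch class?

No

F## is pitch class 7; G# is pitch class 8.
The pitch classes differ (7 vs. 8), so they are not enharmonic equivalents.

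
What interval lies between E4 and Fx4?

augmented second

The letter names run E→F, a span of 1 letter step, so the interval is some kind of second.
E to F## is 3 semitones. A major second is 2, so 3 makes it augmented.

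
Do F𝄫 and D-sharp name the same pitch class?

Yes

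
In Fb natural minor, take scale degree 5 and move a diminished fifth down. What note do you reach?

F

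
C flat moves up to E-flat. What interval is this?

The letter names run C→E, a span of 2 letter steps, so the interval is some kind of third.
Cb to Eb is 4 semitones. A major third is 4, so 4 makes it major.

major third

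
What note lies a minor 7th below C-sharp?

C down a major seventh is Db, so the target letter is D.
From C#, a minor seventh is 10 semitones down: D#.

D#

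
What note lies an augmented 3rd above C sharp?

E##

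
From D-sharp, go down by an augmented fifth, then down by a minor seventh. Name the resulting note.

A

An augmented fifth down from D# is G (letter G, 8 semitones down).
A minor seventh down from G is A (letter A, 10 semitones down).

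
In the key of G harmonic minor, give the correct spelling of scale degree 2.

The G harmonic minor scale runs G A Bb C D Eb F#.
Degree 2 is A.

A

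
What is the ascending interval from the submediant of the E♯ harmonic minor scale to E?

The submediant of E# harmonic minor is C#.
C# up to E: letters C→E make it a third; 3 semitones makes it minor.

minor third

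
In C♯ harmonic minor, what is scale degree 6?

Degree 6 takes the letter 5 steps above C, which is A.
In harmonic minor, degree 6 sits 8 semitones above the tonic. C# + 8 semitones is pitch class 9, spelled on A as A.

A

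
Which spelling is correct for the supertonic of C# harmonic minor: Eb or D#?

D#

Each scale degree takes a distinct letter name. Degree 2 of a scale on C must use the letter D.
D# and Eb are enharmonically the same pitch, but only D# uses the letter D, so it is the correct spelling here.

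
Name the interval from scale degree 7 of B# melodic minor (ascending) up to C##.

minor third

Scale degree 7 of B# melodic minor (ascending) is A##.
A## up to C##: letters A→C make it a third; 3 semitones makes it minor.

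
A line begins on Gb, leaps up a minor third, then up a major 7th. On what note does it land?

A minor third up from Gb is Bbb (letter B, 3 semitones up).
A major seventh up from Bbb is Ab (letter A, 11 semitones up).

Ab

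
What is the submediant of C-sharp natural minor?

Degree 6 takes the letter 5 steps above C, which is A.
In natural minor, degree 6 sits 8 semitones above the tonic. C# + 8 semitones is pitch class 9, spelled on A as A.

A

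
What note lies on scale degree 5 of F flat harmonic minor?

Cb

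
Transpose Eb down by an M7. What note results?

Fb

A seventh below E lands on the letter F.
A major seventh spans 11 semitones, so Eb moves to pitch class 4. On the letter F that is Fb.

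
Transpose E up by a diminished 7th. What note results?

Db

E up a major seventh is D#, so the target letter is D.
From E, a diminished seventh is 9 semitones up: Db.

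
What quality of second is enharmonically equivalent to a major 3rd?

doubly augmented

A major third spans 4 semitones.
A second spanning 4 semitones is doubly augmented (the major second is 2).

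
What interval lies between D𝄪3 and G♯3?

The letter names run D→G, a span of 3 letter steps, so the interval is some kind of fourth.
D## to G# is 4 semitones. A perfect fourth is 5, so 4 makes it diminished.

diminished fourth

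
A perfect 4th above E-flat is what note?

E up a perfect fourth is A, so the target letter is A.
From Eb, a perfect fourth is 5 semitones up: Ab.

Ab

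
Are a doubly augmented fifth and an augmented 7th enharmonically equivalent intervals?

No

A doubly augmented fifth spans 9 semitones; an augmented seventh spans 12.
The spans differ, so they are not enharmonic equivalents.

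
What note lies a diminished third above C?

Ebb

A third above C lands on the letter E.
A diminished third spans 2 semitones, so C moves to pitch class 2. On the letter E that is Ebb.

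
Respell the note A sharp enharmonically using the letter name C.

Cbb

Plain C sits 2 semitones above A#, so on the letter C the same pitch needs a double flat: Cbb.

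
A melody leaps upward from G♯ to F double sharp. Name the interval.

Counting letters G–A–B–C–D–E–F gives a seventh.
G#→F## = 11 semitones, exactly the major seventh.

major seventh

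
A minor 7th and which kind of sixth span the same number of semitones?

augmented

A minor seventh spans 10 semitones.
A sixth spanning 10 semitones is augmented (the major sixth is 9).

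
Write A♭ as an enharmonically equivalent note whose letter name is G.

G#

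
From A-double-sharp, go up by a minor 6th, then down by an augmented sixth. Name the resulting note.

A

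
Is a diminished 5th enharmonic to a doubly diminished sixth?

Yes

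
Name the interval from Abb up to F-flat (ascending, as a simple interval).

Counting letters A–B–C–D–E–F gives a sixth.
Abb→Fb = 9 semitones, exactly the major sixth.

major sixth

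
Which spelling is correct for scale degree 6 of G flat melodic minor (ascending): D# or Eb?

Each scale degree takes a distinct letter name. Degree 6 of a scale on G must use the letter E.
Eb and D# are enharmonically the same pitch, but only Eb uses the letter E, so it is the correct spelling here.

Eb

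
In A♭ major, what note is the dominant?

Eb

Degree 5 takes the letter 4 steps above A, which is E.
In major, degree 5 sits 7 semitones above the tonic. Ab + 7 semitones is pitch class 3, spelled on E as Eb.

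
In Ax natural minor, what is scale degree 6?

The A## natural minor scale runs A## B## C## D## E## F## G##.
Degree 6 is F##.

F##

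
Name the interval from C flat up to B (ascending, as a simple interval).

augmented seventh

Counting letters C–D–E–F–G–A–B gives a seventh.
Cb→B = 12 semitones, 1 wider than the major seventh (11), so augmented.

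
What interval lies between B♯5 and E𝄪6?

augmented fourth

The letter names run B→E, a span of 3 letter steps, so the interval is some kind of fourth.
B# to E## is 6 semitones. A perfect fourth is 5, so 6 makes it augmented.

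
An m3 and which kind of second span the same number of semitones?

A minor third spans 3 semitones.
A second spanning 3 semitones is augmented (the major second is 2).

augmented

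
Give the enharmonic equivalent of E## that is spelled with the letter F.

E## is pitch class 6. The letter F alone is pitch class 5.
To reach pitch class 6 from F requires an offset of +1 semitone, i.e. sharp: F#.

F#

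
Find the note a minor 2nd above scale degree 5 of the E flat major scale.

Cb

Scale degree 5 of Eb major is Bb.
A minor second (1 semitone) above Bb lands on the letter C, giving Cb.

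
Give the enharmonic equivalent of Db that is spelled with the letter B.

Plain B sits 2 semitones below Db, so on the letter B the same pitch needs a double sharp: B##.

B##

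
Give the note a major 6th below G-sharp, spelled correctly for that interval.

A sixth below G lands on the letter B.
A major sixth spans 9 semitones, so G# moves to pitch class 11. On the letter B that is B.

B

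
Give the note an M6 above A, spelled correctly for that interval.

F#

A sixth above A lands on the letter F.
A major sixth spans 9 semitones, so A moves to pitch class 6. On the letter F that is F#.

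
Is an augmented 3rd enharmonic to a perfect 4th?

Yes

An augmented third spans 5 semitones; a perfect fourth spans 5.
They are enharmonically equivalent.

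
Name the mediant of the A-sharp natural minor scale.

The A# natural minor scale runs A# B# C# D# E# F# G#.
Degree 3 is C#.

C#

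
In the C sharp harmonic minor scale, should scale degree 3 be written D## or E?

E

Each scale degree takes a distinct letter name. Degree 3 of a scale on C must use the letter E.
E and D## are enharmonically the same pitch, but only E uses the letter E, so it is the correct spelling here.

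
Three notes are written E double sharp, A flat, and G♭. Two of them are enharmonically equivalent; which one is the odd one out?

Ab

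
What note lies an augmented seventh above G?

F##

G up a major seventh is F#, so the target letter is F.
From G, an augmented seventh is 12 semitones up: F##.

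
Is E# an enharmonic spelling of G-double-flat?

E# is pitch class 5; Gbb is pitch class 5.
All spellings map to pitch class 5, so they are enharmonically equivalent.

Yes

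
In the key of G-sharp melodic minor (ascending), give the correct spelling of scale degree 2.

The G# melodic minor (ascending) scale runs G# A# B C# D# E# F##.
Degree 2 is A#.

A#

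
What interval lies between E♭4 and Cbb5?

diminished sixth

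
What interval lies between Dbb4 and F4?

augmented third

The letter names run D→F, a span of 2 letter steps, so the interval is some kind of third.
Dbb to F is 5 semitones. A major third is 4, so 5 makes it augmented.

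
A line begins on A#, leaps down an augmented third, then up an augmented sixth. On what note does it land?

D#

An augmented third down from A# is F (letter F, 5 semitones down).
An augmented sixth up from F is D# (letter D, 10 semitones up).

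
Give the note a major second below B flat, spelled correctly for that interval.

Ab

B down a major second is A, so the target letter is A.
From Bb, a major second is 2 semitones down: Ab.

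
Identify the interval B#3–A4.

Counting letters B–C–D–E–F–G–A gives a seventh.
B#→A = 9 semitones, 2 narrower than the major seventh (11), so diminished.

diminished seventh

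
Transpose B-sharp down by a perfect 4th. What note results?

B down a perfect fourth is F#, so the target letter is F.
From B#, a perfect fourth is 5 semitones down: F##.

F##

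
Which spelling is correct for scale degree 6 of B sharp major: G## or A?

Each scale degree takes a distinct letter name. Degree 6 of a scale on B must use the letter G.
G## and A are enharmonically the same pitch, but only G## uses the letter G, so it is the correct spelling here.

G##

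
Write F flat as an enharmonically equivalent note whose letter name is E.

E

Fb is pitch class 4. The letter E alone is pitch class 4.
Pitch class 4 on E needs no accidental: E.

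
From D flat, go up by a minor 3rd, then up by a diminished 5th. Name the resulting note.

A minor third up from Db is Fb (letter F, 3 semitones up).
A diminished fifth up from Fb is Cbb (letter C, 6 semitones up).

Cbb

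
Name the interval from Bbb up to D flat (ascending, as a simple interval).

Counting letters B–C–D gives a third.
Bbb→Db = 4 semitones, exactly the major third.

major third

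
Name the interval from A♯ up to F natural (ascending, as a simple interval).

Counting letters A–B–C–D–E–F gives a sixth.
A#→F = 7 semitones, 2 narrower than the major sixth (9), so diminished.

diminished sixth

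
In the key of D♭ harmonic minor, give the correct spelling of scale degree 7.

C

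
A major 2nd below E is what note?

D

E down a major second is D, so the target letter is D.
From E, a major second is 2 semitones down: D.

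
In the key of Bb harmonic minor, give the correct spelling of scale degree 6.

Gb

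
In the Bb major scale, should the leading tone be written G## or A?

A

Each scale degree takes a distinct letter name. Degree 7 of a scale on B must use the letter A.
A and G## are enharmonically the same pitch, but only A uses the letter A, so it is the correct spelling here.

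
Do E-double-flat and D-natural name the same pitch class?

Ebb = pitch class 2 and D = pitch class 2 — the same pitch class, so they are enharmonic equivalents.

Yes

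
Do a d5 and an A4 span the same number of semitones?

A diminished fifth spans 6 semitones; an augmented fourth spans 6.
They are enharmonically equivalent.

Yes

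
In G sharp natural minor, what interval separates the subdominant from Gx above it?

augmented fifth

The subdominant of G# natural minor is C#.
C# up to G##: letters C→G make it a fifth; 8 semitones makes it augmented.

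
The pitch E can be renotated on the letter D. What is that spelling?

D##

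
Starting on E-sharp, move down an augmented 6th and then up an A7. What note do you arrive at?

F##

An augmented sixth down from E# is G (letter G, 10 semitones down).
An augmented seventh up from G is F## (letter F, 12 semitones up).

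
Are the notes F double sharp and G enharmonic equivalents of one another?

Yes

F## is pitch class 7; G is pitch class 7.
All spellings map to pitch class 7, so they are enharmonically equivalent.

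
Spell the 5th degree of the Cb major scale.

Gb

The Cb major scale runs Cb Db Eb Fb Gb Ab Bb.
Degree 5 is Gb.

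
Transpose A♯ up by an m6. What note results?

F#

A up a major sixth is F#, so the target letter is F.
From A#, a minor sixth is 8 semitones up: F#.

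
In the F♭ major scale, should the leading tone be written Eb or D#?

Eb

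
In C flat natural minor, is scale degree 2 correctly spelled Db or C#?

Db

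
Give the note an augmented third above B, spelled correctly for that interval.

D##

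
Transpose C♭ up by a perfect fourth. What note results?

Fb

C up a perfect fourth is F, so the target letter is F.
From Cb, a perfect fourth is 5 semitones up: Fb.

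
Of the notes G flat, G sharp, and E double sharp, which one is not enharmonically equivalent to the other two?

G#

In 12-tone equal temperament, enharmonic equivalents share a pitch class. Gb is pitch class 6; G# is pitch class 8; E## is pitch class 6.
Gb and E## share pitch class 6, while G# is pitch class 8.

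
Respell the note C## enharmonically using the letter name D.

C## is pitch class 2. The letter D alone is pitch class 2.
Pitch class 2 on D needs no accidental: D.

D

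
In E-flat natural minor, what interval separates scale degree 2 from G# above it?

Scale degree 2 of Eb natural minor is F.
F up to G#: letters F→G make it a second; 3 semitones makes it augmented.

augmented second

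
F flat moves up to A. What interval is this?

The letter names run F→A, a span of 2 letter steps, so the interval is some kind of third.
Fb to A is 5 semitones. A major third is 4, so 5 makes it augmented.

augmented third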